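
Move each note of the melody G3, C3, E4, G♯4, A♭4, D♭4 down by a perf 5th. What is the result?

G3: a fifth down reaches C, and 7 semitones makes it C3.
C3: a fifth down reaches F, and 7 semitones makes it F2.
E4 down a perfect fifth is A3.
G#4 down a perfect fifth is C#4.
A perfect fifth down from Ab4 gives Db4.
A perfect fifth down from Db4 gives Gb3.

C3 F2 A3 C#4 Db4 Gb3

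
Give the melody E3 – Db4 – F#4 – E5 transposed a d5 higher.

Bb3 Abb4 C5 Bb5

E3 gives Bb3
Db4 gives Abb4
F#4 gives C5
E5 gives Bb5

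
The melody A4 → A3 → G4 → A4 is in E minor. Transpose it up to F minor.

From E up to F is a minor second; apply that to each pitch.
A4 gives Bb4
A3 gives Bb3
G4 gives Ab4
A4 gives Bb4

Bb4 Bb3 Ab4 Bb4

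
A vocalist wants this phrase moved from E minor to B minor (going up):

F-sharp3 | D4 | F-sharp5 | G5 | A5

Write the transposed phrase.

C#4 A4 C#6 D6 E6

E minor to B minor up is a perfect fifth, so every note moves up by that interval.
F#3 gives C#4
D4 gives A4
F#5 gives C#6
G5 gives D6
A5 gives E6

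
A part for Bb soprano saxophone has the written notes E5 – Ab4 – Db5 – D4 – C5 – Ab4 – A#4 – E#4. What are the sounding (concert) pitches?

D5 Gb4 Cb5 C4 Bb4 Gb4 G#4 D#4

The Bb soprano saxophone sounds a major second below written, so transpose each written note down a major second.
E5 -> D5
Ab4 -> Gb4
Db5 -> Cb5
D4 -> C4
C5 -> Bb4
Ab4 -> Gb4
A#4 -> G#4
E#4 -> D#4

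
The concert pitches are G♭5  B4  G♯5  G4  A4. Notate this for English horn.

The English horn sounds a perfect fifth below written, so the written part must be a perfect fifth above concert — transpose each note up.
Gb5 -> Db6
B4 -> F#5
G#5 -> D#6
G4 -> D5
A4 -> E5

Db6 F#5 D#6 D5 E5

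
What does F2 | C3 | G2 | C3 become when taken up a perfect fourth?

Bb2 F3 C3 F3

F2 → Bb2
C3 → F3
G2 → C3
C3 → F3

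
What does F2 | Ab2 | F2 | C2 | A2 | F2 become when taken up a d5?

Cb3 Ebb3 Cb3 Gb2 Eb3 Cb3

F2 → Cb3
Ab2 → Ebb3
F2 → Cb3
C2 → Gb2
A2 → Eb3
F2 → Cb3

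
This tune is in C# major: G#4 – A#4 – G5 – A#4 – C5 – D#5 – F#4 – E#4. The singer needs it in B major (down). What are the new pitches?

From C# down to B is a major second; apply that to each pitch.
G#4 to F#4
A#4 to G#4
G5 to F5
A#4 to G#4
C5 to Bb4
D#5 to C#5
F#4 to E4
E#4 to D#4

F#4 G#4 F5 G#4 Bb4 C#5 E4 D#4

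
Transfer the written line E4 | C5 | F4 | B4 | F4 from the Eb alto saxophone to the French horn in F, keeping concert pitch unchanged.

D4 Bb4 Eb4 A4 Eb4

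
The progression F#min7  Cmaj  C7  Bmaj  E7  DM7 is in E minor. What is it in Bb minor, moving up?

Cmin7 Gbmaj Gb7 Fmaj Bb7 AbM7

E minor up to Bb minor is a diminished fifth; each chord root moves by that interval while the quality stays the same.
F#min7: root F# up a diminished fifth → C, giving Cmin7.
Cmaj: root C up a diminished fifth → Gb, giving Gbmaj.
C7: root C up a diminished fifth → Gb, giving Gb7.
Bmaj: root B up a diminished fifth → F, giving Fmaj.
E7: root E up a diminished fifth → Bb, giving Bb7.
DM7: root D up a diminished fifth → Ab, giving AbM7.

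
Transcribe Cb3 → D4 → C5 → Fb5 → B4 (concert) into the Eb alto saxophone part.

The Eb alto saxophone sounds a major sixth below written, so the written part must be a major sixth above concert — transpose each note up.
Cb3 -> Ab3
D4 -> B4
C5 -> A5
Fb5 -> Db6
B4 -> G#5

Ab3 B4 A5 Db6 G#5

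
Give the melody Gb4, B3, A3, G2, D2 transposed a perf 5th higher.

Gb4 becomes Db5
B3 becomes F#4
A3 becomes E4
G2 becomes D3
D2 becomes A2

Db5 F#4 E4 D3 A2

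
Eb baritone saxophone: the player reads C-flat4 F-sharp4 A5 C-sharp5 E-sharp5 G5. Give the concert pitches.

The Eb baritone saxophone sounds a major thirteenth below written, so transpose each written note down a major thirteenth.
Cb4 gives Ebb2
F#4 gives A2
A5 gives C4
C#5 gives E3
E#5 gives G#3
G5 gives Bb3

Ebb2 A2 C4 E3 G#3 Bb3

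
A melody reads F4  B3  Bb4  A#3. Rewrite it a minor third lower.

A minor third down from F4 gives D4.
B3 down a minor third is G#3.
Bb4 down a minor third is G4.
A#3 down a minor third is F##3.

D4 G#3 G4 F##3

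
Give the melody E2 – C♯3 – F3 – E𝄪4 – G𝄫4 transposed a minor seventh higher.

D3 B3 Eb4 D##5 Fbb5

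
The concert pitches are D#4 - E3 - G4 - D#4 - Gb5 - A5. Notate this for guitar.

The guitar sounds a perfect octave below written, so the written part must be a perfect octave above concert — transpose each note up.
D#4 to D#5
E3 to E4
G4 to G5
D#4 to D#5
Gb5 to Gb6
A5 to A6

D#5 E4 G5 D#5 Gb6 A6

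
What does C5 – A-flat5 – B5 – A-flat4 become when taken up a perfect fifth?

G5 Eb6 F#6 Eb5

C5 gives G5
Ab5 gives Eb6
B5 gives F#6
Ab4 gives Eb5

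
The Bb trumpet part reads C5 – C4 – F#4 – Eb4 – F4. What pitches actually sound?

Bb4 Bb3 E4 Db4 Eb4

The Bb trumpet sounds a major second below written, so transpose each written note down a major second.
C5 gives Bb4
C4 gives Bb3
F#4 gives E4
Eb4 gives Db4
F4 gives Eb4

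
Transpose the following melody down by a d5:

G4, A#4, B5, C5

C#4 D##4 E#5 F#4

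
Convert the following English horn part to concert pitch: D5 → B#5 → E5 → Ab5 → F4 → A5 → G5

Written C4 on the English horn sounds as F3, a perfect fifth lower; apply that shift to every note.
D5 becomes G4
B#5 becomes E#5
E5 becomes A4
Ab5 becomes Db5
F4 becomes Bb3
A5 becomes D5
G5 becomes C5

G4 E#5 A4 Db5 Bb3 D5 C5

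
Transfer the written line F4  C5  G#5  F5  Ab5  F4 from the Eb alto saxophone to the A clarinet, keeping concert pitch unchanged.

Cb4 Gb4 D5 Cb5 Ebb5 Cb4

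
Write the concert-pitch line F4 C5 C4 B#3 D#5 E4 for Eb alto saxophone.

D5 A5 A4 G##4 B#5 C#5

The Eb alto saxophone sounds a major sixth below written, so the written part must be a major sixth above concert — transpose each note up.
F4 gives D5
C5 gives A5
C4 gives A4
B#3 gives G##4
D#5 gives B#5
E4 gives C#5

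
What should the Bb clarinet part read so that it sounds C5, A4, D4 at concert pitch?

D5 B4 E4

Written C4 sounds as Bb3 on the Bb clarinet, so concert pitches are written a major second up.
C5 becomes D5
A4 becomes B4
D4 becomes E4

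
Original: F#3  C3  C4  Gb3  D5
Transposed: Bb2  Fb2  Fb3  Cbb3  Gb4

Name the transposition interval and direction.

down an augmented fifth

Take the first pair: F#3 → Bb2. F to B spans 5 letter names, so the interval is some kind of fifth.
Bb2 to F#3 is 8 semitones, which makes it an augmented fifth; the second version is lower, so the direction is down.
Checking another pair — D5 → Gb4 — gives the same interval.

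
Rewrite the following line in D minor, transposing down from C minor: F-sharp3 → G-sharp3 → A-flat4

G#2 A#2 Bb3

C minor to D minor down is a minor seventh, so every note moves down by that interval.
F#3 becomes G#2
G#3 becomes A#2
Ab4 becomes Bb3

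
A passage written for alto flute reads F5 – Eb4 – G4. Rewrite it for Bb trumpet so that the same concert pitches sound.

D5 C4 E4

First find concert pitch: the alto flute sounds a perfect fourth below written, so F5 Eb4 G4 sounds C5 Bb3 D4.
Then write for Bb trumpet: it sounds a major second below written, so the part must be a major second above concert.
C5 → D5
Bb3 → C4
D4 → E4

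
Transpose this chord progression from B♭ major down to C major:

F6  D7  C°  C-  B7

G6 E7 D° D- C#7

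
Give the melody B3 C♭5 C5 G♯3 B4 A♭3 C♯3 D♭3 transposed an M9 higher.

C#5 Db6 D6 A#4 C#6 Bb4 D#4 Eb4

B3 becomes C#5
Cb5 becomes Db6
C5 becomes D6
G#3 becomes A#4
B4 becomes C#6
Ab3 becomes Bb4
C#3 becomes D#4
Db3 becomes Eb4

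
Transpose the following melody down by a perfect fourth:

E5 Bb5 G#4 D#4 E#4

B4 F5 D#4 A#3 B#3

E5 -> B4
Bb5 -> F5
G#4 -> D#4
D#4 -> A#3
E#4 -> B#3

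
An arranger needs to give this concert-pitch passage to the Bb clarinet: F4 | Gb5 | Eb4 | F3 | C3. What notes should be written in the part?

The Bb clarinet sounds a major second below written, so the written part must be a major second above concert — transpose each note up.
F4 to G4
Gb5 to Ab5
Eb4 to F4
F3 to G3
C3 to D3

G4 Ab5 F4 G3 D3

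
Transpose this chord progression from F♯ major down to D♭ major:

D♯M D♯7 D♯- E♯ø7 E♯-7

F♯ major down to D♭ major is an augmented third; each chord root moves by that interval while the quality stays the same.
D♯M: root D♯ down an augmented third → Bb, giving BbM.
D♯7: root D♯ down an augmented third → Bb, giving Bb7.
D♯-: root D♯ down an augmented third → Bb, giving Bb-.
E♯ø7: root E♯ down an augmented third → C, giving Cø7.
E♯-7: root E♯ down an augmented third → C, giving C-7.

BbM Bb7 Bb- Cø7 C-7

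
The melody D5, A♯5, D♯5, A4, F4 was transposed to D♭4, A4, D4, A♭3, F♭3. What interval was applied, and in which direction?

From D5 to Db4 is 8 letter names — an octave of some quality.
Db4 to D5 is 13 semitones, which makes it an augmented octave; the second version is lower, so the direction is down.
Checking another pair — F4 → Fb3 — gives the same interval.

down an augmented octave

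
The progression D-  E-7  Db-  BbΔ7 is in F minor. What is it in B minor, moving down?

F minor down to B minor is a diminished fifth; each chord root moves by that interval while the quality stays the same.
D-: root D down a diminished fifth → G#, giving G#-.
E-7: root E down a diminished fifth → A#, giving A#-7.
Db-: root Db down a diminished fifth → G, giving G-.
BbΔ7: root Bb down a diminished fifth → E, giving EΔ7.

G#- A#-7 G- EΔ7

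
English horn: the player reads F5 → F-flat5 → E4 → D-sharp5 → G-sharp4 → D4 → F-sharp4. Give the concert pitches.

Written C4 on the English horn sounds as F3, a perfect fifth lower; apply that shift to every note.
F5 to Bb4
Fb5 to Bbb4
E4 to A3
D#5 to G#4
G#4 to C#4
D4 to G3
F#4 to B3

Bb4 Bbb4 A3 G#4 C#4 G3 B3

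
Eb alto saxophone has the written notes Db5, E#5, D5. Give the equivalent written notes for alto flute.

Bbb4 C#5 Bb4

First find concert pitch: the Eb alto saxophone sounds a major sixth below written, so Db5 E#5 D5 sounds Fb4 G#4 F4.
Then write for alto flute: it sounds a perfect fourth below written, so the part must be a perfect fourth above concert.
Fb4 → Bbb4
G#4 → C#5
F4 → Bb4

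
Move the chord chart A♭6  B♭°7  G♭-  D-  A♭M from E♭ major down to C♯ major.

F#6 G#°7 E- B#- F#M

E♭ major down to C♯ major is a diminished third; each chord root moves by that interval while the quality stays the same.
A♭6: root A♭ down a diminished third → F#, giving F#6.
B♭°7: root B♭ down a diminished third → G#, giving G#°7.
G♭-: root G♭ down a diminished third → E, giving E-.
D-: root D down a diminished third → B#, giving B#-.
A♭M: root A♭ down a diminished third → F#, giving F#M.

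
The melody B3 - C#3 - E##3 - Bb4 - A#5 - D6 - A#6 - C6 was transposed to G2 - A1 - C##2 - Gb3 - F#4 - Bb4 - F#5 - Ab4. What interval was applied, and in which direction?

From B3 to G2 is 10 letter names — a tenth of some quality.
G2 to B3 is 16 semitones, which makes it a major tenth; the second version is lower, so the direction is down.
Checking another pair — C6 → Ab4 — gives the same interval.

down a major tenth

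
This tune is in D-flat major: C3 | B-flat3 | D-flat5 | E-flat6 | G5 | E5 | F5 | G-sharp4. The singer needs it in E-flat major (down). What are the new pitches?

D2 C3 Eb4 F5 A4 F#4 G4 A#3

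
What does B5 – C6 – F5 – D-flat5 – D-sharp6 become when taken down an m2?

A#5 B5 E5 C5 C##6

A minor second down from B5 gives A#5.
C6 down a minor second is B5.
F5: a second down reaches E, and 1 semitone makes it E5.
Db5: a second down reaches C, and 1 semitone makes it C5.
A minor second down from D#6 gives C##6.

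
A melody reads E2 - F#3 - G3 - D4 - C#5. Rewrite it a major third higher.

E2 to G#2
F#3 to A#3
G3 to B3
D4 to F#4
C#5 to E#5

G#2 A#3 B3 F#4 E#5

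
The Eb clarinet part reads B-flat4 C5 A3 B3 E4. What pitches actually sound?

Written C4 on the Eb clarinet sounds as Eb4, a minor third higher; apply that shift to every note.
Bb4 -> Db5
C5 -> Eb5
A3 -> C4
B3 -> D4
E4 -> G4

Db5 Eb5 C4 D4 G4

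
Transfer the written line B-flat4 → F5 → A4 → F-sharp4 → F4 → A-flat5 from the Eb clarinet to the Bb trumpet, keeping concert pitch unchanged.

Eb5 Bb5 D5 B4 Bb4 Db6

First find concert pitch: the Eb clarinet sounds a minor third above written, so B-flat4 F5 A4 F-sharp4 F4 A-flat5 sounds Db5 Ab5 C5 A4 Ab4 Cb6.
Then write for Bb trumpet: it sounds a major second below written, so the part must be a major second above concert.
Db5 → Eb5
Ab5 → Bb5
C5 → D5
A4 → B4
Ab4 → Bb4
Cb6 → Db6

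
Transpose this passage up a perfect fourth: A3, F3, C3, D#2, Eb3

A3 up a perfect fourth is D4.
F3: a fourth up reaches B, and 5 semitones makes it Bb3.
C3 up a perfect fourth is F3.
D#2 up a perfect fourth is G#2.
Eb3: a fourth up reaches A, and 5 semitones makes it Ab3.

D4 Bb3 F3 G#2 Ab3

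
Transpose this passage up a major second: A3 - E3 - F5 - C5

B3 F#3 G5 D5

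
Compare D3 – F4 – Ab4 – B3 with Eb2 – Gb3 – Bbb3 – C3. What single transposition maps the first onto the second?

down a major seventh

Take the first pair: D3 → Eb2. D to E spans 7 letter names, so the interval is some kind of seventh.
Eb2 to D3 is 11 semitones, which makes it a major seventh; the second version is lower, so the direction is down.
Checking another pair — B3 → C3 — gives the same interval.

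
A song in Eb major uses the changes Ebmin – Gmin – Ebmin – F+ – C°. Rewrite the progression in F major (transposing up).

Eb major up to F major is a major second; each chord root moves by that interval while the quality stays the same.
Ebmin: root Eb up a major second → F, giving Fmin.
Gmin: root G up a major second → A, giving Amin.
Ebmin: root Eb up a major second → F, giving Fmin.
F+: root F up a major second → G, giving G+.
C°: root C up a major second → D, giving D°.

Fmin Amin Fmin G+ D°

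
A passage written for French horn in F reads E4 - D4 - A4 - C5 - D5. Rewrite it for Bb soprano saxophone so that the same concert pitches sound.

B3 A3 E4 G4 A4

First find concert pitch: the French horn in F sounds a perfect fifth below written, so E4 D4 A4 C5 D5 sounds A3 G3 D4 F4 G4.
Then write for Bb soprano saxophone: it sounds a major second below written, so the part must be a major second above concert.
A3 → B3
G3 → A3
D4 → E4
F4 → G4
G4 → A4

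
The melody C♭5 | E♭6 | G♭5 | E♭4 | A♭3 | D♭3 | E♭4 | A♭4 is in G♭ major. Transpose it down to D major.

G♭ major to D major down is a diminished fourth, so every note moves down by that interval.
Cb5 gives G4
Eb6 gives B5
Gb5 gives D5
Eb4 gives B3
Ab3 gives E3
Db3 gives A2
Eb4 gives B3
Ab4 gives E4

G4 B5 D5 B3 E3 A2 B3 E4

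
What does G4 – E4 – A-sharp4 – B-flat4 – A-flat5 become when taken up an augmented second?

A#4 F##4 B##4 C#5 B5

G4 up an augmented second is A#4.
An augmented second up from E4 gives F##4.
A#4: a second up reaches B, and 3 semitones makes it B##4.
Bb4: a second up reaches C, and 3 semitones makes it C#5.
Ab5 up an augmented second is B5.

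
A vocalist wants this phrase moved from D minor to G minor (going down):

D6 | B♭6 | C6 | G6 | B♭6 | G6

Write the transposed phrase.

G5 Eb6 F5 C6 Eb6 C6

From D down to G is a perfect fifth; apply that to each pitch.
D6 gives G5
Bb6 gives Eb6
C6 gives F5
G6 gives C6
Bb6 gives Eb6
G6 gives C6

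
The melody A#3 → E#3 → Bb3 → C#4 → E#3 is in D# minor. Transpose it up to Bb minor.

F4 C4 Gbb4 Ab4 C4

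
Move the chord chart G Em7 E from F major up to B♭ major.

C Am7 A

F major up to B♭ major is a perfect fourth; each chord root moves by that interval while the quality stays the same.
G: root G up a perfect fourth → C, giving C.
Em7: root E up a perfect fourth → A, giving Am7.
E: root E up a perfect fourth → A, giving A.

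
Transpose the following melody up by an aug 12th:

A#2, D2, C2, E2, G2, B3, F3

E##4 A#3 G#3 B#3 D#4 F##5 C#5

A#2: a twelfth up reaches E, and 20 semitones makes it E##4.
D2: a twelfth up reaches A, and 20 semitones makes it A#3.
C2 up an augmented twelfth is G#3.
E2: a twelfth up reaches B, and 20 semitones makes it B#3.
G2: a twelfth up reaches D, and 20 semitones makes it D#4.
B3: a twelfth up reaches F, and 20 semitones makes it F##5.
F3 up an augmented twelfth is C#5.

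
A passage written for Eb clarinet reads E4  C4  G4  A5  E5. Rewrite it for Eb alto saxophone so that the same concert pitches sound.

First find concert pitch: the Eb clarinet sounds a minor third above written, so E4 C4 G4 A5 E5 sounds G4 Eb4 Bb4 C6 G5.
Then write for Eb alto saxophone: it sounds a major sixth below written, so the part must be a major sixth above concert.
G4 → E5
Eb4 → C5
Bb4 → G5
C6 → A6
G5 → E6

E5 C5 G5 A6 E6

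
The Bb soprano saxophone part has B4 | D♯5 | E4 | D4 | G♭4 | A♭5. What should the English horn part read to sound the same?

E5 G#5 A4 G4 Cb5 Db6

First find concert pitch: the Bb soprano saxophone sounds a major second below written, so B4 D♯5 E4 D4 G♭4 A♭5 sounds A4 C#5 D4 C4 Fb4 Gb5.
Then write for English horn: it sounds a perfect fifth below written, so the part must be a perfect fifth above concert.
A4 → E5
C#5 → G#5
D4 → A4
C4 → G4
Fb4 → Cb5
Gb5 → Db6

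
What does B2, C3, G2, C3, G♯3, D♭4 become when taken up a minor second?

B2 becomes C3
C3 becomes Db3
G2 becomes Ab2
C3 becomes Db3
G#3 becomes A3
Db4 becomes Ebb4

C3 Db3 Ab2 Db3 A3 Ebb4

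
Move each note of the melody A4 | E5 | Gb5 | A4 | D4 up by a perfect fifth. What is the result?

E5 B5 Db6 E5 A4

A4 → E5
E5 → B5
Gb5 → Db6
A4 → E5
D4 → A4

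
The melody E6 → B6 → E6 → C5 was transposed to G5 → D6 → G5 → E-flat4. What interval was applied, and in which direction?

down a major sixth

From E6 to G5 is 6 letter names — a sixth of some quality.
G5 to E6 is 9 semitones, which makes it a major sixth; the second version is lower, so the direction is down.
Checking another pair — C5 → Eb4 — gives the same interval.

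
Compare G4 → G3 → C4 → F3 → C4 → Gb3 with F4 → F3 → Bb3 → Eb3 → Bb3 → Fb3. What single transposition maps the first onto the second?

Take the first pair: G4 → F4. G to F spans 2 letter names, so the interval is some kind of second.
F4 to G4 is 2 semitones, which makes it a major second; the second version is lower, so the direction is down.
Checking another pair — Gb3 → Fb3 — gives the same interval.

down a major second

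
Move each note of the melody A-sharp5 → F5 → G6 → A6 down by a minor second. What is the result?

G##5 E5 F#6 G#6

A#5 gives G##5
F5 gives E5
G6 gives F#6
A6 gives G#6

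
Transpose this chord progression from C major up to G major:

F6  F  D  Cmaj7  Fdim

C6 C A Gmaj7 Cdim

C major up to G major is a perfect fifth; each chord root moves by that interval while the quality stays the same.
F6: root F up a perfect fifth → C, giving C6.
F: root F up a perfect fifth → C, giving C.
D: root D up a perfect fifth → A, giving A.
Cmaj7: root C up a perfect fifth → G, giving Gmaj7.
Fdim: root F up a perfect fifth → C, giving Cdim.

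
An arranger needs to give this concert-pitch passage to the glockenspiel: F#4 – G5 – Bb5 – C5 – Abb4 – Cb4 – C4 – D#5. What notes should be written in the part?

The glockenspiel sounds a perfect fifteenth above written, so the written part must be a perfect fifteenth below concert — transpose each note down.
F#4 -> F#2
G5 -> G3
Bb5 -> Bb3
C5 -> C3
Abb4 -> Abb2
Cb4 -> Cb2
C4 -> C2
D#5 -> D#3

F#2 G3 Bb3 C3 Abb2 Cb2 C2 D#3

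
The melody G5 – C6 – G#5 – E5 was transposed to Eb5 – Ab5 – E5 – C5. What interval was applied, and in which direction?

down a major third

From G5 to Eb5 is 3 letter names — a third of some quality.
Eb5 to G5 is 4 semitones, which makes it a major third; the second version is lower, so the direction is down.
Checking another pair — E5 → C5 — gives the same interval.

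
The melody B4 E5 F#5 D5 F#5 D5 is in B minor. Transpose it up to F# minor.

F#5 B5 C#6 A5 C#6 A5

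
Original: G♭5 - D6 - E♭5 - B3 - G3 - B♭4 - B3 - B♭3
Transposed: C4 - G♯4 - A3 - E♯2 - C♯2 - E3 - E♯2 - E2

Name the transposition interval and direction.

down a diminished twelfth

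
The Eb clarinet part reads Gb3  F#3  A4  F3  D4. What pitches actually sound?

Written C4 on the Eb clarinet sounds as Eb4, a minor third higher; apply that shift to every note.
Gb3 gives Bbb3
F#3 gives A3
A4 gives C5
F3 gives Ab3
D4 gives F4

Bbb3 A3 C5 Ab3 F4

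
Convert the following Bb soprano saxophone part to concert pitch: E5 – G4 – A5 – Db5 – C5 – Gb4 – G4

The Bb soprano saxophone sounds a major second below written, so transpose each written note down a major second.
E5 → D5
G4 → F4
A5 → G5
Db5 → Cb5
C5 → Bb4
Gb4 → Fb4
G4 → F4

D5 F4 G5 Cb5 Bb4 Fb4 F4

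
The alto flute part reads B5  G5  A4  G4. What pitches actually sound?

F#5 D5 E4 D4

The alto flute sounds a perfect fourth below written, so transpose each written note down a perfect fourth.
B5 -> F#5
G5 -> D5
A4 -> E4
G4 -> D4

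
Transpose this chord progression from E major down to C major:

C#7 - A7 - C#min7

E major down to C major is a major third; each chord root moves by that interval while the quality stays the same.
C#7: root C# down a major third → A, giving A7.
A7: root A down a major third → F, giving F7.
C#min7: root C# down a major third → A, giving Amin7.

A7 F7 Amin7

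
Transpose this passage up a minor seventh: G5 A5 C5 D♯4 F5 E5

F6 G6 Bb5 C#5 Eb6 D6

G5: a seventh up reaches F, and 10 semitones makes it F6.
A minor seventh up from A5 gives G6.
C5 up a minor seventh is Bb5.
A minor seventh up from D#4 gives C#5.
F5 up a minor seventh is Eb6.
A minor seventh up from E5 gives D6.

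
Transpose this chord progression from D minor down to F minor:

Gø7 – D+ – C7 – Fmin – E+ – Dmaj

Bbø7 F+ Eb7 Abmin G+ Fmaj

D minor down to F minor is a major sixth; each chord root moves by that interval while the quality stays the same.
Gø7: root G down a major sixth → Bb, giving Bbø7.
D+: root D down a major sixth → F, giving F+.
C7: root C down a major sixth → Eb, giving Eb7.
Fmin: root F down a major sixth → Ab, giving Abmin.
E+: root E down a major sixth → G, giving G+.
Dmaj: root D down a major sixth → F, giving Fmaj.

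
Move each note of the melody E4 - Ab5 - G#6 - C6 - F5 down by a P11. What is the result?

B2 Eb4 D#5 G4 C4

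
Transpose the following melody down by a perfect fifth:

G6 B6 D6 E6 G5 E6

C6 E6 G5 A5 C5 A5

G6: a fifth down reaches C, and 7 semitones makes it C6.
B6 down a perfect fifth is E6.
A perfect fifth down from D6 gives G5.
A perfect fifth down from E6 gives A5.
A perfect fifth down from G5 gives C5.
E6: a fifth down reaches A, and 7 semitones makes it A5.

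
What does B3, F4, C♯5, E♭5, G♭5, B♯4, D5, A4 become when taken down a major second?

A3 Eb4 B4 Db5 Fb5 A#4 C5 G4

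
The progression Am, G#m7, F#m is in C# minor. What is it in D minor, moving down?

Bbm Am7 Gm

C# minor down to D minor is a major seventh; each chord root moves by that interval while the quality stays the same.
Am: root A down a major seventh → Bb, giving Bbm.
G#m7: root G# down a major seventh → A, giving Am7.
F#m: root F# down a major seventh → G, giving Gm.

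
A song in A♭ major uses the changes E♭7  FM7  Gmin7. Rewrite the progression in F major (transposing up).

C7 DM7 Emin7

A♭ major up to F major is a major sixth; each chord root moves by that interval while the quality stays the same.
E♭7: root E♭ up a major sixth → C, giving C7.
FM7: root F up a major sixth → D, giving DM7.
Gmin7: root G up a major sixth → E, giving Emin7.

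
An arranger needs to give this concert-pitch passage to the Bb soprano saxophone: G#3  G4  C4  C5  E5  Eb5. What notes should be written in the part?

A#3 A4 D4 D5 F#5 F5

Written C4 sounds as Bb3 on the Bb soprano saxophone, so concert pitches are written a major second up.
G#3 → A#3
G4 → A4
C4 → D4
C5 → D5
E5 → F#5
Eb5 → F5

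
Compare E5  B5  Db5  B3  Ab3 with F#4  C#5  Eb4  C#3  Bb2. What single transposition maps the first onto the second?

Take the first pair: E5 → F#4. E to F spans 7 letter names, so the interval is some kind of seventh.
F#4 to E5 is 10 semitones, which makes it a minor seventh; the second version is lower, so the direction is down.
Checking another pair — Ab3 → Bb2 — gives the same interval.

down a minor seventh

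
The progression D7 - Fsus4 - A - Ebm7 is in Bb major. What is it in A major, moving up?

Bb major up to A major is a major seventh; each chord root moves by that interval while the quality stays the same.
D7: root D up a major seventh → C#, giving C#7.
Fsus4: root F up a major seventh → E, giving Esus4.
A: root A up a major seventh → G#, giving G#.
Ebm7: root Eb up a major seventh → D, giving Dm7.

C#7 Esus4 G# Dm7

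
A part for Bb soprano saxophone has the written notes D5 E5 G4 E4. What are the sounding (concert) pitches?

C5 D5 F4 D4

Written C4 on the Bb soprano saxophone sounds as Bb3, a major second lower; apply that shift to every note.
D5 to C5
E5 to D5
G4 to F4
E4 to D4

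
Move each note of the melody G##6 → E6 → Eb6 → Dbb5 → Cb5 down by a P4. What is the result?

D##6 B5 Bb5 Abb4 Gb4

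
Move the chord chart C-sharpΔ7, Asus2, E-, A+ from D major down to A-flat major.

GΔ7 Ebsus2 Bb- Eb+

D major down to A-flat major is an augmented fourth; each chord root moves by that interval while the quality stays the same.
C-sharpΔ7: root C-sharp down an augmented fourth → G, giving GΔ7.
Asus2: root A down an augmented fourth → Eb, giving Ebsus2.
E-: root E down an augmented fourth → Bb, giving Bb-.
A+: root A down an augmented fourth → Eb, giving Eb+.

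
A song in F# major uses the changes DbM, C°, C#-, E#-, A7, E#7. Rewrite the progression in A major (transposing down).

FbM Eb° E- G#- C7 G#7

F# major down to A major is a major sixth; each chord root moves by that interval while the quality stays the same.
DbM: root Db down a major sixth → Fb, giving FbM.
C°: root C down a major sixth → Eb, giving Eb°.
C#-: root C# down a major sixth → E, giving E-.
E#-: root E# down a major sixth → G#, giving G#-.
A7: root A down a major sixth → C, giving C7.
E#7: root E# down a major sixth → G#, giving G#7.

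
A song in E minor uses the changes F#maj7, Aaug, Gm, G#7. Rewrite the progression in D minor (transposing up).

Emaj7 Gaug Fm F#7

E minor up to D minor is a minor seventh; each chord root moves by that interval while the quality stays the same.
F#maj7: root F# up a minor seventh → E, giving Emaj7.
Aaug: root A up a minor seventh → G, giving Gaug.
Gm: root G up a minor seventh → F, giving Fm.
G#7: root G# up a minor seventh → F#, giving F#7.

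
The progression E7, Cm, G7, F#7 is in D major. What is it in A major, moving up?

D major up to A major is a perfect fifth; each chord root moves by that interval while the quality stays the same.
E7: root E up a perfect fifth → B, giving B7.
Cm: root C up a perfect fifth → G, giving Gm.
G7: root G up a perfect fifth → D, giving D7.
F#7: root F# up a perfect fifth → C#, giving C#7.

B7 Gm D7 C#7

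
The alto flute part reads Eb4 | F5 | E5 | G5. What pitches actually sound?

Bb3 C5 B4 D5

Written C4 on the alto flute sounds as G3, a perfect fourth lower; apply that shift to every note.
Eb4 → Bb3
F5 → C5
E5 → B4
G5 → D5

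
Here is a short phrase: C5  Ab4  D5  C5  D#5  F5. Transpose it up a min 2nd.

Db5 Bbb4 Eb5 Db5 E5 Gb5

A minor second up from C5 gives Db5.
Ab4 up a minor second is Bbb4.
D5: a second up reaches E, and 1 semitone makes it Eb5.
C5 up a minor second is Db5.
D#5: a second up reaches E, and 1 semitone makes it E5.
F5 up a minor second is Gb5.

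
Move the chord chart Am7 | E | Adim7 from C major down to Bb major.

Gm7 D Gdim7

C major down to Bb major is a major second; each chord root moves by that interval while the quality stays the same.
Am7: root A down a major second → G, giving Gm7.
E: root E down a major second → D, giving D.
Adim7: root A down a major second → G, giving Gdim7.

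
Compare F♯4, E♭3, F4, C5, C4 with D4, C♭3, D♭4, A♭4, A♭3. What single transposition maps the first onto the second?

down a major third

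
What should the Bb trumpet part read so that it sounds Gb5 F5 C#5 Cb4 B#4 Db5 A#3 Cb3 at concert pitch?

Written C4 sounds as Bb3 on the Bb trumpet, so concert pitches are written a major second up.
Gb5 becomes Ab5
F5 becomes G5
C#5 becomes D#5
Cb4 becomes Db4
B#4 becomes C##5
Db5 becomes Eb5
A#3 becomes B#3
Cb3 becomes Db3

Ab5 G5 D#5 Db4 C##5 Eb5 B#3 Db3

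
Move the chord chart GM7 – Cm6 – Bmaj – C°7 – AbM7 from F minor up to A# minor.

B#M7 E#m6 D##maj E#°7 C#M7

F minor up to A# minor is an augmented third; each chord root moves by that interval while the quality stays the same.
GM7: root G up an augmented third → B#, giving B#M7.
Cm6: root C up an augmented third → E#, giving E#m6.
Bmaj: root B up an augmented third → D##, giving D##maj.
C°7: root C up an augmented third → E#, giving E#°7.
AbM7: root Ab up an augmented third → C#, giving C#M7.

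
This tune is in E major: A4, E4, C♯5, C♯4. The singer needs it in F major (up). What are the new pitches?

Bb4 F4 D5 D4

From E up to F is a minor second; apply that to each pitch.
A4 → Bb4
E4 → F4
C#5 → D5
C#4 → D4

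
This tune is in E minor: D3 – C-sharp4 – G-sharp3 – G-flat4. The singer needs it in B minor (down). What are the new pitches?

A2 G#3 D#3 Db4

E minor to B minor down is a perfect fourth, so every note moves down by that interval.
D3 gives A2
C#4 gives G#3
G#3 gives D#3
Gb4 gives Db4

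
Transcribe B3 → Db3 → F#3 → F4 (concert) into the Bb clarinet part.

C#4 Eb3 G#3 G4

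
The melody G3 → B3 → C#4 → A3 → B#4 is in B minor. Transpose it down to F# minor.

From B down to F# is a perfect fourth; apply that to each pitch.
G3 gives D3
B3 gives F#3
C#4 gives G#3
A3 gives E3
B#4 gives F##4

D3 F#3 G#3 E3 F##4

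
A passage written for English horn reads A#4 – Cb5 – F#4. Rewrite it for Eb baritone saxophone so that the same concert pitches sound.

First find concert pitch: the English horn sounds a perfect fifth below written, so A#4 Cb5 F#4 sounds D#4 Fb4 B3.
Then write for Eb baritone saxophone: it sounds a major thirteenth below written, so the part must be a major thirteenth above concert.
D#4 → B#5
Fb4 → Db6
B3 → G#5

B#5 Db6 G#5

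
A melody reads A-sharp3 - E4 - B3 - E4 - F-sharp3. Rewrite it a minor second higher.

B3 F4 C4 F4 G3

A#3: a second up reaches B, and 1 semitone makes it B3.
A minor second up from E4 gives F4.
B3 up a minor second is C4.
E4: a second up reaches F, and 1 semitone makes it F4.
F#3 up a minor second is G3.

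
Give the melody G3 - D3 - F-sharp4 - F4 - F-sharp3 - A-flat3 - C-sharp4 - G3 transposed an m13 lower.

G3 gives B1
D3 gives F#1
F#4 gives A#2
F4 gives A2
F#3 gives A#1
Ab3 gives C2
C#4 gives E#2
G3 gives B1

B1 F#1 A#2 A2 A#1 C2 E#2 B1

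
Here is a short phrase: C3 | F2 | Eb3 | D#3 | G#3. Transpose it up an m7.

Bb3 Eb3 Db4 C#4 F#4

C3 becomes Bb3
F2 becomes Eb3
Eb3 becomes Db4
D#3 becomes C#4
G#3 becomes F#4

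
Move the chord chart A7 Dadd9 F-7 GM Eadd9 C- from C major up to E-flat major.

C major up to E-flat major is a minor third; each chord root moves by that interval while the quality stays the same.
A7: root A up a minor third → C, giving C7.
Dadd9: root D up a minor third → F, giving Fadd9.
F-7: root F up a minor third → Ab, giving Ab-7.
GM: root G up a minor third → Bb, giving BbM.
Eadd9: root E up a minor third → G, giving Gadd9.
C-: root C up a minor third → Eb, giving Eb-.

C7 Fadd9 Ab-7 BbM Gadd9 Eb-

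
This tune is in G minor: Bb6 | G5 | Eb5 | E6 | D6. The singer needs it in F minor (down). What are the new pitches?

Ab6 F5 Db5 D6 C6

From G down to F is a major second; apply that to each pitch.
Bb6 -> Ab6
G5 -> F5
Eb5 -> Db5
E6 -> D6
D6 -> C6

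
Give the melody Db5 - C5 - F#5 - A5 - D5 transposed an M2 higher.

Db5 → Eb5
C5 → D5
F#5 → G#5
A5 → B5
D5 → E5

Eb5 D5 G#5 B5 E5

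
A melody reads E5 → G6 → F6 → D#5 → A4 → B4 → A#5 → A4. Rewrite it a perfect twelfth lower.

A3 C5 Bb4 G#3 D3 E3 D#4 D3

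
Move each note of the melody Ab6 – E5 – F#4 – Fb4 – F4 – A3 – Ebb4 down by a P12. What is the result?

Db5 A3 B2 Bbb2 Bb2 D2 Abb2

Ab6 gives Db5
E5 gives A3
F#4 gives B2
Fb4 gives Bbb2
F4 gives Bb2
A3 gives D2
Ebb4 gives Abb2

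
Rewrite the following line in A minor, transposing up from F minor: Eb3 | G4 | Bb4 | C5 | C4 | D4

G3 B4 D5 E5 E4 F#4

From F up to A is a major third; apply that to each pitch.
Eb3 → G3
G4 → B4
Bb4 → D5
C5 → E5
C4 → E4
D4 → F#4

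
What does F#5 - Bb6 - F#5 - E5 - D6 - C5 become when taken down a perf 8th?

F#4 Bb5 F#4 E4 D5 C4

F#5 -> F#4
Bb6 -> Bb5
F#5 -> F#4
E5 -> E4
D6 -> D5
C5 -> C4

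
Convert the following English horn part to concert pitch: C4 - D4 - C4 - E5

F3 G3 F3 A4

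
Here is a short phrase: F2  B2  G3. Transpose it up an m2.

F2 to Gb2
B2 to C3
G3 to Ab3

Gb2 C3 Ab3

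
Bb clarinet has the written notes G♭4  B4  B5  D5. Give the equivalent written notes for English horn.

Cb5 E5 E6 G5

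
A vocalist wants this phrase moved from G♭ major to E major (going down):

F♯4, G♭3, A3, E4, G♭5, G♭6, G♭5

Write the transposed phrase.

D##4 E3 F##3 C##4 E5 E6 E5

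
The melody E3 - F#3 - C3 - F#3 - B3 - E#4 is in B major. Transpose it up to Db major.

Gb3 Ab3 Ebb3 Ab3 Db4 G4

B major to Db major up is a diminished third, so every note moves up by that interval.
E3 -> Gb3
F#3 -> Ab3
C3 -> Ebb3
F#3 -> Ab3
B3 -> Db4
E#4 -> G4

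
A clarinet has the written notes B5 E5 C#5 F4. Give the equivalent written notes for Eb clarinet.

First find concert pitch: the A clarinet sounds a minor third below written, so B5 E5 C#5 F4 sounds G#5 C#5 A#4 D4.
Then write for Eb clarinet: it sounds a minor third above written, so the part must be a minor third below concert.
G#5 → E#5
C#5 → A#4
A#4 → F##4
D4 → B3

E#5 A#4 F##4 B3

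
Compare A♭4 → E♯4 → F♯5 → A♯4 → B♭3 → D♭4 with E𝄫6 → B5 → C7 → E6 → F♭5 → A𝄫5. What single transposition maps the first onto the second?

From Ab4 to Ebb6 is 12 letter names — a twelfth of some quality.
Ab4 to Ebb6 is 18 semitones, which makes it a diminished twelfth; the second version is higher, so the direction is up.
Checking another pair — Db4 → Abb5 — gives the same interval.

up a diminished twelfth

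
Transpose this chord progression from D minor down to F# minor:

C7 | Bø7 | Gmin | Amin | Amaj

E7 D#ø7 Bmin C#min C#maj

D minor down to F# minor is a minor sixth; each chord root moves by that interval while the quality stays the same.
C7: root C down a minor sixth → E, giving E7.
Bø7: root B down a minor sixth → D#, giving D#ø7.
Gmin: root G down a minor sixth → B, giving Bmin.
Amin: root A down a minor sixth → C#, giving C#min.
Amaj: root A down a minor sixth → C#, giving C#maj.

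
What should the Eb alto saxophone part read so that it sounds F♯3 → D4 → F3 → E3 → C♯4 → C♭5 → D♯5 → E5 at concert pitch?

D#4 B4 D4 C#4 A#4 Ab5 B#5 C#6

The Eb alto saxophone sounds a major sixth below written, so the written part must be a major sixth above concert — transpose each note up.
F#3 to D#4
D4 to B4
F3 to D4
E3 to C#4
C#4 to A#4
Cb5 to Ab5
D#5 to B#5
E5 to C#6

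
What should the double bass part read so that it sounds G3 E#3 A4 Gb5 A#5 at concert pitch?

The double bass sounds a perfect octave below written, so the written part must be a perfect octave above concert — transpose each note up.
G3 gives G4
E#3 gives E#4
A4 gives A5
Gb5 gives Gb6
A#5 gives A#6

G4 E#4 A5 Gb6 A#6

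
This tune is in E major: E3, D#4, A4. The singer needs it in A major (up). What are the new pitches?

A3 G#4 D5

From E up to A is a perfect fourth; apply that to each pitch.
E3 -> A3
D#4 -> G#4
A4 -> D5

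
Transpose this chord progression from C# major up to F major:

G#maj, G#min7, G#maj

C# major up to F major is a diminished fourth; each chord root moves by that interval while the quality stays the same.
G#maj: root G# up a diminished fourth → C, giving Cmaj.
G#min7: root G# up a diminished fourth → C, giving Cmin7.
G#maj: root G# up a diminished fourth → C, giving Cmaj.

Cmaj Cmin7 Cmaj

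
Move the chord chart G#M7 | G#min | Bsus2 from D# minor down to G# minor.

C#M7 C#min Esus2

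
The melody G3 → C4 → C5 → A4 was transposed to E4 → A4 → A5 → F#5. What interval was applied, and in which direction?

up a major sixth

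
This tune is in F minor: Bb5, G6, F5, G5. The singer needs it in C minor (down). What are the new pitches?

From F down to C is a perfect fourth; apply that to each pitch.
Bb5 to F5
G6 to D6
F5 to C5
G5 to D5

F5 D6 C5 D5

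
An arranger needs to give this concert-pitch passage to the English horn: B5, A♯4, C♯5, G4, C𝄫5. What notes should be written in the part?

F#6 E#5 G#5 D5 Gbb5

Written C4 sounds as F3 on the English horn, so concert pitches are written a perfect fifth up.
B5 -> F#6
A#4 -> E#5
C#5 -> G#5
G4 -> D5
Cbb5 -> Gbb5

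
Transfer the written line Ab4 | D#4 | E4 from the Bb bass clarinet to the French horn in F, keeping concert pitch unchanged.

First find concert pitch: the Bb bass clarinet sounds a major ninth below written, so Ab4 D#4 E4 sounds Gb3 C#3 D3.
Then write for French horn in F: it sounds a perfect fifth below written, so the part must be a perfect fifth above concert.
Gb3 → Db4
C#3 → G#3
D3 → A3

Db4 G#3 A3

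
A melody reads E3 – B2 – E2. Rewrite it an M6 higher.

C#4 G#3 C#3

E3 becomes C#4
B2 becomes G#3
E2 becomes C#3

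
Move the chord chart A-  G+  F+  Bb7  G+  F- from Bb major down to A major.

G#- F#+ E+ A7 F#+ E-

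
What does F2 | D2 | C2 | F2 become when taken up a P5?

C3 A2 G2 C3

F2 → C3
D2 → A2
C2 → G2
F2 → C3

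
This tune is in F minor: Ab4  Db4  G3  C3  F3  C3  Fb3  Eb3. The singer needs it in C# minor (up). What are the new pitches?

F minor to C# minor up is an augmented fifth, so every note moves up by that interval.
Ab4 gives E5
Db4 gives A4
G3 gives D#4
C3 gives G#3
F3 gives C#4
C3 gives G#3
Fb3 gives C4
Eb3 gives B3

E5 A4 D#4 G#3 C#4 G#3 C4 B3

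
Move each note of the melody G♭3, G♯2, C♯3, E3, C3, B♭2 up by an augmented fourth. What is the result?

C4 C##3 F##3 A#3 F#3 E3

Gb3 -> C4
G#2 -> C##3
C#3 -> F##3
E3 -> A#3
C3 -> F#3
Bb2 -> E3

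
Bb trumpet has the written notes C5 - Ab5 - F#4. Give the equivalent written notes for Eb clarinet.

G4 Eb5 C#4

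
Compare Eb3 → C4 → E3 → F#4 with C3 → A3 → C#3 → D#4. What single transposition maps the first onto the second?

down a minor third

From Eb3 to C3 is 3 letter names — a third of some quality.
C3 to Eb3 is 3 semitones, which makes it a minor third; the second version is lower, so the direction is down.
Checking another pair — F#4 → D#4 — gives the same interval.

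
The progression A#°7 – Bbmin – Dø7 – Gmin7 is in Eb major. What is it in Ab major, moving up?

D#°7 Ebmin Gø7 Cmin7

Eb major up to Ab major is a perfect fourth; each chord root moves by that interval while the quality stays the same.
A#°7: root A# up a perfect fourth → D#, giving D#°7.
Bbmin: root Bb up a perfect fourth → Eb, giving Ebmin.
Dø7: root D up a perfect fourth → G, giving Gø7.
Gmin7: root G up a perfect fourth → C, giving Cmin7.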